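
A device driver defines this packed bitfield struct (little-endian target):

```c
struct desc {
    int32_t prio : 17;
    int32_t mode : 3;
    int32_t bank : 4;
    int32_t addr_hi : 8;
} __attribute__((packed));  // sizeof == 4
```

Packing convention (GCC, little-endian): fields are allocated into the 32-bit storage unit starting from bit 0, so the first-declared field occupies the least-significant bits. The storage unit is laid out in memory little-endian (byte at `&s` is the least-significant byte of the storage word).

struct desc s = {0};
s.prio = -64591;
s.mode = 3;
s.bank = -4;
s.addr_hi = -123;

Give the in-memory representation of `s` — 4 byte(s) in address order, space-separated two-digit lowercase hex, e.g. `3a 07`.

prio:17 = -64591 → 0x103b1 << 0 → word 0x000103b1
mode:3 = 3 → 0x3 << 17 → word 0x000703b1
bank:4 = -4 → 0xc << 20 → word 0x00c703b1
addr_hi:8 = -123 → 0x85 << 24 → word 0x85c703b1
word = 0x85c703b1 → little-endian bytes:
  [0]=0xb1  [1]=0x03  [2]=0xc7  [3]=0x85

b1 03 c7 85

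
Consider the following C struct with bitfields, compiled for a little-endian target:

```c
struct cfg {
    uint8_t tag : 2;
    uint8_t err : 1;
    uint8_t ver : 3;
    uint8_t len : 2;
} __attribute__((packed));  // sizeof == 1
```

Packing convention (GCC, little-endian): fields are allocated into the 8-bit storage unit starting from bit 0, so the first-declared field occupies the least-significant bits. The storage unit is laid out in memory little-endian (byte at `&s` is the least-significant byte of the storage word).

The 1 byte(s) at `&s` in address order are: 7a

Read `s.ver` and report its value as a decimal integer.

[0]=0x7a (little-endian) → word 0x7a
tag [0+:2] = (word>>0) & 0x3 = 2
err [2+:1] = (word>>2) & 0x1 = 0
ver [3+:3] = (word>>3) & 0x7 = 7  ←
len [6+:2] = (word>>6) & 0x3 = 1

7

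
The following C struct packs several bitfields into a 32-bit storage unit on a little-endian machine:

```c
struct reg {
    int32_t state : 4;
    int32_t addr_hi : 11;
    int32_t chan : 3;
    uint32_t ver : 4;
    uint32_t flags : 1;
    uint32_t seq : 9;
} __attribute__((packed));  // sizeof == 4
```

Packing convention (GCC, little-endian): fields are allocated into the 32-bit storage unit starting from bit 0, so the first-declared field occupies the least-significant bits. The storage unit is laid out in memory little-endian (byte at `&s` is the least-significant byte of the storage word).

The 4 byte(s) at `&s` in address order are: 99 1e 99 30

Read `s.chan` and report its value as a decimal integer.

2

[0]=0x99 [1]=0x1e [2]=0x99 [3]=0x30 (little-endian) → word 0x30991e99
state [0+:4] = (word>>0) & 0xf = 9
addr_hi [4+:11] = (word>>4) & 0x7ff = 489
chan [15+:3] = (word>>15) & 0x7 = 2  ←
ver [18+:4] = (word>>18) & 0xf = 6
flags [22+:1] = (word>>22) & 0x1 = 0
seq [23+:9] = (word>>23) & 0x1ff = 97
chan signed 3b, MSB=0: value = 2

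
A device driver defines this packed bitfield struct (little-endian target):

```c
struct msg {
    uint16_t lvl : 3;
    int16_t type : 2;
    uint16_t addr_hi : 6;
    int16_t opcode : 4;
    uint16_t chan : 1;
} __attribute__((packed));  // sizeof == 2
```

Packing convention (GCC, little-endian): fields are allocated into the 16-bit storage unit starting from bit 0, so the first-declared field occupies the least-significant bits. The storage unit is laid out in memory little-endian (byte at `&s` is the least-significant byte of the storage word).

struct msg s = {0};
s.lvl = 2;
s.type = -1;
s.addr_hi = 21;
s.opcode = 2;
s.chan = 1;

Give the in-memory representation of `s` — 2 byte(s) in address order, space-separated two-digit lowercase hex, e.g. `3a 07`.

lvl:3 = 2 → 0x2 << 0 → word 0x0002
type:2 = -1 → 0x3 << 3 → word 0x001a
addr_hi:6 = 21 → 0x15 << 5 → word 0x02ba
opcode:4 = 2 → 0x2 << 11 → word 0x12ba
chan:1 = 1 → 0x1 << 15 → word 0x92ba
word = 0x92ba → little-endian bytes:
  [0]=0xba  [1]=0x92

ba 92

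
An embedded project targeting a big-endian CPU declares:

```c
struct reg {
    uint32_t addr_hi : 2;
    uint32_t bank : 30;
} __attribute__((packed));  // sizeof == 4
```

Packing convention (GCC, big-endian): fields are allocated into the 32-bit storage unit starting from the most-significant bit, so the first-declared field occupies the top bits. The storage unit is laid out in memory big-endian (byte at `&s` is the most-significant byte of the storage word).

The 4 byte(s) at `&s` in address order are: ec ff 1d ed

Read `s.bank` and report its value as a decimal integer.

[0]=0xec [1]=0xff [2]=0x1d [3]=0xed (big-endian) → word 0xecff1ded
addr_hi [30+:2] = (word>>30) & 0x3 = 3
bank [0+:30] = (word>>0) & 0x3fffffff = 754916845  ←

754916845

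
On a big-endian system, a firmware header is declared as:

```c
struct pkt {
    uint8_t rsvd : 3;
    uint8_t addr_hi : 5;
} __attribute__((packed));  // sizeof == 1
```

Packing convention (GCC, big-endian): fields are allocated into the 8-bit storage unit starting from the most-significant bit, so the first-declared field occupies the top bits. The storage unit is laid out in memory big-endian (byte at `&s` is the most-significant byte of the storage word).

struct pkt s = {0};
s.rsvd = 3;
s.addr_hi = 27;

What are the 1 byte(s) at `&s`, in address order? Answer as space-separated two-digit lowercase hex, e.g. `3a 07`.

7b

[5+:3] rsvd=3 & 0x7 = 0x3; word=0x60
[0+:5] addr_hi=27 & 0x1f = 0x1b; word=0x7b
word = 0x7b → big-endian bytes:
  [0]=0x7b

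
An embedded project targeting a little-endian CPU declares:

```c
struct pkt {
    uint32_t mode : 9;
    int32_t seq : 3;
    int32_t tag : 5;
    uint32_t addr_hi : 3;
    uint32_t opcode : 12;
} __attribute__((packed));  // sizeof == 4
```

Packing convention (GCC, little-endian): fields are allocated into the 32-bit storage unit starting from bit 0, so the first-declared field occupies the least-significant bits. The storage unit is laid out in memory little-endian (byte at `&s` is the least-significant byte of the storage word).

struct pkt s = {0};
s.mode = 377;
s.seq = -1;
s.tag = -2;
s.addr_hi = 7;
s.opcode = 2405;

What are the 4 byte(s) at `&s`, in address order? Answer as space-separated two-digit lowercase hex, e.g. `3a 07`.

79 ef 5f 96

mode:9 = 377 → 0x179 << 0 → word 0x00000179
seq:3 = -1 → 0x7 << 9 → word 0x00000f79
tag:5 = -2 → 0x1e << 12 → word 0x0001ef79
addr_hi:3 = 7 → 0x7 << 17 → word 0x000fef79
opcode:12 = 2405 → 0x965 << 20 → word 0x965fef79
word = 0x965fef79 → little-endian bytes:
  [0]=0x79  [1]=0xef  [2]=0x5f  [3]=0x96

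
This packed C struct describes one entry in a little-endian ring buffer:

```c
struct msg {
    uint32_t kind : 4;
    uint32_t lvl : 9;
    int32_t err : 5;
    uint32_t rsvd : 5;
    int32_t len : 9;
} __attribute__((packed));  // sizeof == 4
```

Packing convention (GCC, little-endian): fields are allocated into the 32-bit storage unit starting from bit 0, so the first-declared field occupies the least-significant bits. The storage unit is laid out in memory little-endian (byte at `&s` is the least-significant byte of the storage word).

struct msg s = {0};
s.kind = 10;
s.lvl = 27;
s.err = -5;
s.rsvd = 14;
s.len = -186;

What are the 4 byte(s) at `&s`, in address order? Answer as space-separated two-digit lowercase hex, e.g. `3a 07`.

kind:4 = 10 → 0xa << 0 → word 0x0000000a
lvl:9 = 27 → 0x1b << 4 → word 0x000001ba
err:5 = -5 → 0x1b << 13 → word 0x000361ba
rsvd:5 = 14 → 0xe << 18 → word 0x003b61ba
len:9 = -186 → 0x146 << 23 → word 0xa33b61ba
word = 0xa33b61ba → little-endian bytes:
  [0]=0xba  [1]=0x61  [2]=0x3b  [3]=0xa3

ba 61 3b a3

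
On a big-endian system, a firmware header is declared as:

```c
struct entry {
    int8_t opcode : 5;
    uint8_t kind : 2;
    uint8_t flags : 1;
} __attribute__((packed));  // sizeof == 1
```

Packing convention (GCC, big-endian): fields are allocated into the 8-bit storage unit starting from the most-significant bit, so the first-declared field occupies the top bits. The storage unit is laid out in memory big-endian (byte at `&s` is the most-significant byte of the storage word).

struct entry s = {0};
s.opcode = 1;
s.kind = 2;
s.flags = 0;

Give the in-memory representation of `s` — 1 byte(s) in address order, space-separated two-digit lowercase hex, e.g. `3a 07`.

0c

[3+:5] opcode=1 & 0x1f = 0x1; word=0x08
[1+:2] kind=2 & 0x3 = 0x2; word=0x0c
[0+:1] flags=0 & 0x1 = 0x0; word=0x0c
word = 0x0c → big-endian bytes:
  [0]=0x0c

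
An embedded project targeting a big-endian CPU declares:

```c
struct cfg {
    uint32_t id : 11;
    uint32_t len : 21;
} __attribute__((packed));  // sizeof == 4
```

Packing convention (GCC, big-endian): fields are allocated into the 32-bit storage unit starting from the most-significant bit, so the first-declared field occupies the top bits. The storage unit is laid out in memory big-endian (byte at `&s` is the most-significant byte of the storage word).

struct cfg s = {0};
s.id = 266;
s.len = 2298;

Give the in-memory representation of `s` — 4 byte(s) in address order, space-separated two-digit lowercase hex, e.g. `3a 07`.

21 40 08 fa

id:11 = 266 → 0x10a << 21 → word 0x21400000
len:21 = 2298 → 0x8fa << 0 → word 0x214008fa
word = 0x214008fa → big-endian bytes:
  [0]=0x21  [1]=0x40  [2]=0x08  [3]=0xfa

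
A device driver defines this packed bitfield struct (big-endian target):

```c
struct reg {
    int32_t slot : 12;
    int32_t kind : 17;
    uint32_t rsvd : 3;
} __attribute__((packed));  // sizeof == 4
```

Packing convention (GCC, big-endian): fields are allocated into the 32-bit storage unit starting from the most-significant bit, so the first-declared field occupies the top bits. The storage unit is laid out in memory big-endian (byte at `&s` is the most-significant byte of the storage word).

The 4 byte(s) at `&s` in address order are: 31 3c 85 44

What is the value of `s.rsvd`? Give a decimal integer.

[0]=0x31 [1]=0x3c [2]=0x85 [3]=0x44 (big-endian) → word 0x313c8544
slot:12 @ bit 20 → (0x313c8544>>20)&0xfff = 0x313
kind:17 @ bit 3 → (0x313c8544>>3)&0x1ffff = 0x190a8
rsvd:3 @ bit 0 → (0x313c8544>>0)&0x7 = 0x4  ←

4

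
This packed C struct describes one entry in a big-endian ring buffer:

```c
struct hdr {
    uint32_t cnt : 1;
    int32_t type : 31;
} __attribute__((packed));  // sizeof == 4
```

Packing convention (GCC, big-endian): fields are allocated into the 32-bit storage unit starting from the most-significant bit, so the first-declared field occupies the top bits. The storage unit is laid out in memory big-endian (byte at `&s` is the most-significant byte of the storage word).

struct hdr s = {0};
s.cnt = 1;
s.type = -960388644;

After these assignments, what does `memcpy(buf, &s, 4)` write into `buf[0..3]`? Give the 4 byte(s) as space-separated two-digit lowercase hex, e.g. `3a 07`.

c6 c1 a1 dc

cnt (1b) val=1 bits=0x1 at bit 31: 0x80000000
type (31b) val=-960388644 bits=0x46c1a1dc at bit 0: 0xc6c1a1dc
word = 0xc6c1a1dc → big-endian bytes:
  [0]=0xc6  [1]=0xc1  [2]=0xa1  [3]=0xdc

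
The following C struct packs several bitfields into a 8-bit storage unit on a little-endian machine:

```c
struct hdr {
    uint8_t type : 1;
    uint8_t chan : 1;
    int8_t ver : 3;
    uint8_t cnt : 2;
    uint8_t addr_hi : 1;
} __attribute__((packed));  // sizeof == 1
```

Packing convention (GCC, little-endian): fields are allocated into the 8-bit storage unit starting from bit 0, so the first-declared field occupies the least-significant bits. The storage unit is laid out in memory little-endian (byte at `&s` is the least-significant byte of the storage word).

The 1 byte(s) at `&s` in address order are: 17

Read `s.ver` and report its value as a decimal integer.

[0]=0x17 (little-endian) → word 0x17
type:1 @ bit 0 → (0x17>>0)&0x1 = 0x1
chan:1 @ bit 1 → (0x17>>1)&0x1 = 0x1
ver:3 @ bit 2 → (0x17>>2)&0x7 = 0x5  ←
cnt:2 @ bit 5 → (0x17>>5)&0x3 = 0x0
addr_hi:1 @ bit 7 → (0x17>>7)&0x1 = 0x0
ver signed 3b, MSB=1: 5 - 8 = -3

-3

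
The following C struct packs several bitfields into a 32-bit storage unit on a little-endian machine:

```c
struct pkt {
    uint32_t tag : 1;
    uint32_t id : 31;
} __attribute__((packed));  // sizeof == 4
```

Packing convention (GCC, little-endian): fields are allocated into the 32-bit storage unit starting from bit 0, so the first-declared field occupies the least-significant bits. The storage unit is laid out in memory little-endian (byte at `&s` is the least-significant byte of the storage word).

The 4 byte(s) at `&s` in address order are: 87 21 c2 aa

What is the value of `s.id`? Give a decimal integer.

1432424643

[0]=0x87 [1]=0x21 [2]=0xc2 [3]=0xaa (little-endian) → word 0xaac22187
tag [0+:1] = (word>>0) & 0x1 = 1
id [1+:31] = (word>>1) & 0x7fffffff = 1432424643  ←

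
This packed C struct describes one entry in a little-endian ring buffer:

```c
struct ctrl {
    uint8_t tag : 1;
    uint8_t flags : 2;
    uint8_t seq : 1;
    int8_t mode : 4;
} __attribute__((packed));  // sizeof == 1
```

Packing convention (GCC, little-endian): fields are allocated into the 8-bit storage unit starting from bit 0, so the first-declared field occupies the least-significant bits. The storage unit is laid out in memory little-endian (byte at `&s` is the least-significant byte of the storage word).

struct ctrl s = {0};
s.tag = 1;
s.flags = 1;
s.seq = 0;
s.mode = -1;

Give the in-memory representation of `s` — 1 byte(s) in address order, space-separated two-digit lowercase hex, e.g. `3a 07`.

f3

[0+:1] tag=1 & 0x1 = 0x1; word=0x01
[1+:2] flags=1 & 0x3 = 0x1; word=0x03
[3+:1] seq=0 & 0x1 = 0x0; word=0x03
[4+:4] mode=-1 & 0xf = 0xf; word=0xf3
word = 0xf3 → little-endian bytes:
  [0]=0xf3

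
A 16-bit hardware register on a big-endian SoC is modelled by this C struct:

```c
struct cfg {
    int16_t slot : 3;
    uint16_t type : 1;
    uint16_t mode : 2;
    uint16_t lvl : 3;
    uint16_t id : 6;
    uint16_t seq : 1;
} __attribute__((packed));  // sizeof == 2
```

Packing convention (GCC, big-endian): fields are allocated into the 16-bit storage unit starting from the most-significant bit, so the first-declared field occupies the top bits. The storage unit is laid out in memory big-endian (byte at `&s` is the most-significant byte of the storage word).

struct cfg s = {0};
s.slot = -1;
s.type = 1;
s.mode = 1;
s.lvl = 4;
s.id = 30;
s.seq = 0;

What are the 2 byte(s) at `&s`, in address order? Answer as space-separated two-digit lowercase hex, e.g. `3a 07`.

[13+:3] slot=-1 & 0x7 = 0x7; word=0xe000
[12+:1] type=1 & 0x1 = 0x1; word=0xf000
[10+:2] mode=1 & 0x3 = 0x1; word=0xf400
[7+:3] lvl=4 & 0x7 = 0x4; word=0xf600
[1+:6] id=30 & 0x3f = 0x1e; word=0xf63c
[0+:1] seq=0 & 0x1 = 0x0; word=0xf63c
word = 0xf63c → big-endian bytes:
  [0]=0xf6  [1]=0x3c

f6 3c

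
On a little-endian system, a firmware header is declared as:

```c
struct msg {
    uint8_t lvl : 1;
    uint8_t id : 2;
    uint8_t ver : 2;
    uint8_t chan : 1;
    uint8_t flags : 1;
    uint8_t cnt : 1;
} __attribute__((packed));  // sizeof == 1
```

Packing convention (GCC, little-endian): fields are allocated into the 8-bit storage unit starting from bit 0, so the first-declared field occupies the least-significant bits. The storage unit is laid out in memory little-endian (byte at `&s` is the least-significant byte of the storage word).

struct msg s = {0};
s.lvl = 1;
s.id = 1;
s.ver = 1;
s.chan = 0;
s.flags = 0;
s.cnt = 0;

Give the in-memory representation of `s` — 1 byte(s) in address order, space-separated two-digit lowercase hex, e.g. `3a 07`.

lvl (1b) val=1 bits=0x1 at bit 0: 0x01
id (2b) val=1 bits=0x1 at bit 1: 0x03
ver (2b) val=1 bits=0x1 at bit 3: 0x0b
chan (1b) val=0 bits=0x0 at bit 5: 0x0b
flags (1b) val=0 bits=0x0 at bit 6: 0x0b
cnt (1b) val=0 bits=0x0 at bit 7: 0x0b
word = 0x0b → little-endian bytes:
  [0]=0x0b

0b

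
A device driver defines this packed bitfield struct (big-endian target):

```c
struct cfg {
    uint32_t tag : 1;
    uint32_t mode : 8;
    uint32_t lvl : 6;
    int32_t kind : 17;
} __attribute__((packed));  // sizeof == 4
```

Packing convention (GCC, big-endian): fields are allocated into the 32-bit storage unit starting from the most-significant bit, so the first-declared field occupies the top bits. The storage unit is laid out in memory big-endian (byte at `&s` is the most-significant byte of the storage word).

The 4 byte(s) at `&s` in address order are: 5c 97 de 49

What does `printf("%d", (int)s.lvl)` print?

[0]=0x5c [1]=0x97 [2]=0xde [3]=0x49 (big-endian) → word 0x5c97de49
tag:1 @ bit 31 → (0x5c97de49>>31)&0x1 = 0x0
mode:8 @ bit 23 → (0x5c97de49>>23)&0xff = 0xb9
lvl:6 @ bit 17 → (0x5c97de49>>17)&0x3f = 0xb  ←
kind:17 @ bit 0 → (0x5c97de49>>0)&0x1ffff = 0x1de49

11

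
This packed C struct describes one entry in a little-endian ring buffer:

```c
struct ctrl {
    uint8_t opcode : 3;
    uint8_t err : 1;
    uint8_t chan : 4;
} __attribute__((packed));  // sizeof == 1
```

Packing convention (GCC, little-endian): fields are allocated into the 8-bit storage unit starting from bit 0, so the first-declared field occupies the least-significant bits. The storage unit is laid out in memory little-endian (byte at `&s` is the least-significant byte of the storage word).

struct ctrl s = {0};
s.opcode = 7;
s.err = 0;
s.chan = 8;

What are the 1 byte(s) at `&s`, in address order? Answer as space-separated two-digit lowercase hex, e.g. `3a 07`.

opcode:3 = 7 → 0x7 << 0 → word 0x07
err:1 = 0 → 0x0 << 3 → word 0x07
chan:4 = 8 → 0x8 << 4 → word 0x87
word = 0x87 → little-endian bytes:
  [0]=0x87

87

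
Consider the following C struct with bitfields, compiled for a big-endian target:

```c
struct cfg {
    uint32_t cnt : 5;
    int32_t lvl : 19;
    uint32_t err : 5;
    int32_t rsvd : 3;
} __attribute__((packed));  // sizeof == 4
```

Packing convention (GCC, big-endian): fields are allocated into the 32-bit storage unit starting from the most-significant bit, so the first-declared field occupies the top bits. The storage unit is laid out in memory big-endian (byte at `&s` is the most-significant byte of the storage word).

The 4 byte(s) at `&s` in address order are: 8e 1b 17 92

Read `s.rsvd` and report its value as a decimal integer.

[0]=0x8e [1]=0x1b [2]=0x17 [3]=0x92 (big-endian) → word 0x8e1b1792
cnt [27+:5] = (word>>27) & 0x1f = 17
lvl [8+:19] = (word>>8) & 0x7ffff = 400151
err [3+:5] = (word>>3) & 0x1f = 18
rsvd [0+:3] = (word>>0) & 0x7 = 2  ←
rsvd signed 3b, MSB=0: value = 2

2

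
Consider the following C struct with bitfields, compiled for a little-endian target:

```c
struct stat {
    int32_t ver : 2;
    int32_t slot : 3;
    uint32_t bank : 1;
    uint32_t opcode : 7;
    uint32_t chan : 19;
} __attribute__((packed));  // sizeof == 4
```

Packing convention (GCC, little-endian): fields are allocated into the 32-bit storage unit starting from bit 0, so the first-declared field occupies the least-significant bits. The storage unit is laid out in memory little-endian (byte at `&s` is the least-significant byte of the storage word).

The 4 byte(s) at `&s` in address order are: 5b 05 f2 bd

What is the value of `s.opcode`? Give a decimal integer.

21

[0]=0x5b [1]=0x05 [2]=0xf2 [3]=0xbd (little-endian) → word 0xbdf2055b
ver [0+:2] = (word>>0) & 0x3 = 3
slot [2+:3] = (word>>2) & 0x7 = 6
bank [5+:1] = (word>>5) & 0x1 = 0
opcode [6+:7] = (word>>6) & 0x7f = 21  ←
chan [13+:19] = (word>>13) & 0x7ffff = 389008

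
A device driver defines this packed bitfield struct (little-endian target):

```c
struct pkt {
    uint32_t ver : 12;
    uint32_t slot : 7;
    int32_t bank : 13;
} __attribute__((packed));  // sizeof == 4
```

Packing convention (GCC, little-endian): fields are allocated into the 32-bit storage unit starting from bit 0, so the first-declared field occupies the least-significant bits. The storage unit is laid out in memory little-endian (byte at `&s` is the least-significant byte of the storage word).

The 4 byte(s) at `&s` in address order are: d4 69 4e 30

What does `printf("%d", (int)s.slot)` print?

[0]=0xd4 [1]=0x69 [2]=0x4e [3]=0x30 (little-endian) → word 0x304e69d4
ver [0+:12] = (word>>0) & 0xfff = 2516
slot [12+:7] = (word>>12) & 0x7f = 102  ←
bank [19+:13] = (word>>19) & 0x1fff = 1545

102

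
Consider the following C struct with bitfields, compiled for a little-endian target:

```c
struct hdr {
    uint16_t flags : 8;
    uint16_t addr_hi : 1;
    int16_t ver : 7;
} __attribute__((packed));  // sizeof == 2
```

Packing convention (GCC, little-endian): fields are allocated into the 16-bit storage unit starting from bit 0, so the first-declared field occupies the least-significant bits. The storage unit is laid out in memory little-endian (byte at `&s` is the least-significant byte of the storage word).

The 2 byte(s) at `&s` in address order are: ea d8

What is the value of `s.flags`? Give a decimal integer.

234

[0]=0xea [1]=0xd8 (little-endian) → word 0xd8ea
flags [0+:8] = (word>>0) & 0xff = 234  ←
addr_hi [8+:1] = (word>>8) & 0x1 = 0
ver [9+:7] = (word>>9) & 0x7f = 108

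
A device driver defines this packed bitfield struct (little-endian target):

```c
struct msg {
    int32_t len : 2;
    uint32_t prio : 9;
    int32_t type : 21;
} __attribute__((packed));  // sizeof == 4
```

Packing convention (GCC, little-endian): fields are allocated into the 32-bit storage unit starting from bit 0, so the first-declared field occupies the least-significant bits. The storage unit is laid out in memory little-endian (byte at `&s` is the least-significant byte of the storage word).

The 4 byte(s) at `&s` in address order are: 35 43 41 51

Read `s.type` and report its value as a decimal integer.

665640

[0]=0x35 [1]=0x43 [2]=0x41 [3]=0x51 (little-endian) → word 0x51414335
len [0+:2] = (word>>0) & 0x3 = 1
prio [2+:9] = (word>>2) & 0x1ff = 205
type [11+:21] = (word>>11) & 0x1fffff = 665640  ←
type signed 21b, MSB=0: value = 665640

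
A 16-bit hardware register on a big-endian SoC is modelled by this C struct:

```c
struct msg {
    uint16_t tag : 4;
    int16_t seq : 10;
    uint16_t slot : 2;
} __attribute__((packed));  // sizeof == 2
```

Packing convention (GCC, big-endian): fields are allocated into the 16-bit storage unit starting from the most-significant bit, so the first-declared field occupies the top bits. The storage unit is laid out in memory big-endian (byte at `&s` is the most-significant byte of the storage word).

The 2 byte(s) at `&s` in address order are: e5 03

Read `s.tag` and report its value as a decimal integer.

[0]=0xe5 [1]=0x03 (big-endian) → word 0xe503
tag:4 @ bit 12 → (0xe503>>12)&0xf = 0xe  ←
seq:10 @ bit 2 → (0xe503>>2)&0x3ff = 0x140
slot:2 @ bit 0 → (0xe503>>0)&0x3 = 0x3

14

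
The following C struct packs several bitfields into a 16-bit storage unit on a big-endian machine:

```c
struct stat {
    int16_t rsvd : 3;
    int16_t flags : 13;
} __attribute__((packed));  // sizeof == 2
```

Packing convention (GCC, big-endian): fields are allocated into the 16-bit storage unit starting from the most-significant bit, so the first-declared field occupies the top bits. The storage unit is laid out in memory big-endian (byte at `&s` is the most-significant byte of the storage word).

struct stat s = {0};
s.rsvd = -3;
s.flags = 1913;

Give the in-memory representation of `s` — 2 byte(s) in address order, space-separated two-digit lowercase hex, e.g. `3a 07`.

[13+:3] rsvd=-3 & 0x7 = 0x5; word=0xa000
[0+:13] flags=1913 & 0x1fff = 0x779; word=0xa779
word = 0xa779 → big-endian bytes:
  [0]=0xa7  [1]=0x79

a7 79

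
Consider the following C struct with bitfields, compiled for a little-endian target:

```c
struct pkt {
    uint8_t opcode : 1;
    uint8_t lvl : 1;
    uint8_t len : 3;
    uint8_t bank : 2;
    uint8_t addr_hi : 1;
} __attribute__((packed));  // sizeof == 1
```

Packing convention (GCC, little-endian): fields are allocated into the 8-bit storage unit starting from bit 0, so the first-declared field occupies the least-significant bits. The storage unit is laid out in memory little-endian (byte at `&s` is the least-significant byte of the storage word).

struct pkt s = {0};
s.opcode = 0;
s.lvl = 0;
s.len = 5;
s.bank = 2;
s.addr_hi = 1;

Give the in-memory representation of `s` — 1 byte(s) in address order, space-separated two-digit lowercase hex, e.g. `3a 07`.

opcode (1b) val=0 bits=0x0 at bit 0: 0x00
lvl (1b) val=0 bits=0x0 at bit 1: 0x00
len (3b) val=5 bits=0x5 at bit 2: 0x14
bank (2b) val=2 bits=0x2 at bit 5: 0x54
addr_hi (1b) val=1 bits=0x1 at bit 7: 0xd4
word = 0xd4 → little-endian bytes:
  [0]=0xd4

d4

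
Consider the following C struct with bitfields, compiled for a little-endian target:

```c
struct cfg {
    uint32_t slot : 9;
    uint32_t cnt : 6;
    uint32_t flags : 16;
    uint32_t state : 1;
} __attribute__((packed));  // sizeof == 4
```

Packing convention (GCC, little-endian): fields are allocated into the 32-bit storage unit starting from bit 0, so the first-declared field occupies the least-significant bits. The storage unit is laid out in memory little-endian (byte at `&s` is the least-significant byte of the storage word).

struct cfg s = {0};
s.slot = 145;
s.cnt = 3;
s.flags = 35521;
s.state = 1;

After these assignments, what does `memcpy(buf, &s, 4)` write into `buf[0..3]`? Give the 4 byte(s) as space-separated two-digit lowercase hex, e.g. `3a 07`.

91 86 60 c5

[0+:9] slot=145 & 0x1ff = 0x91; word=0x00000091
[9+:6] cnt=3 & 0x3f = 0x3; word=0x00000691
[15+:16] flags=35521 & 0xffff = 0x8ac1; word=0x45608691
[31+:1] state=1 & 0x1 = 0x1; word=0xc5608691
word = 0xc5608691 → little-endian bytes:
  [0]=0x91  [1]=0x86  [2]=0x60  [3]=0xc5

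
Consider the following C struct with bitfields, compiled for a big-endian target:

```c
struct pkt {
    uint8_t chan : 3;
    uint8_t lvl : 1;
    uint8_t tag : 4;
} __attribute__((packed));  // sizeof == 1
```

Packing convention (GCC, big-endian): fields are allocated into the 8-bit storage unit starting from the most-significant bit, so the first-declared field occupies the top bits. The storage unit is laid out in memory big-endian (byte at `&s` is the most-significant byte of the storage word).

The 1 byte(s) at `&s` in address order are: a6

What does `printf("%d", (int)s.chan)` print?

5

[0]=0xa6 (big-endian) → word 0xa6
chan:3 @ bit 5 → (0xa6>>5)&0x7 = 0x5  ←
lvl:1 @ bit 4 → (0xa6>>4)&0x1 = 0x0
tag:4 @ bit 0 → (0xa6>>0)&0xf = 0x6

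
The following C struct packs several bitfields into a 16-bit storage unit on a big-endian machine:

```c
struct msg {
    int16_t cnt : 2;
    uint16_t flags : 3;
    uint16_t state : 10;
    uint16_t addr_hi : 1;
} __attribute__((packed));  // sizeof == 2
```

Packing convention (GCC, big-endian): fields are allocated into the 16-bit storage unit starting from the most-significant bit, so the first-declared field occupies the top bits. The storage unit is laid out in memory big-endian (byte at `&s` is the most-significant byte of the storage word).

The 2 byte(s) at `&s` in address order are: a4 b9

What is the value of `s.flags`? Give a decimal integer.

4

[0]=0xa4 [1]=0xb9 (big-endian) → word 0xa4b9
cnt:2 @ bit 14 → (0xa4b9>>14)&0x3 = 0x2
flags:3 @ bit 11 → (0xa4b9>>11)&0x7 = 0x4  ←
state:10 @ bit 1 → (0xa4b9>>1)&0x3ff = 0x25c
addr_hi:1 @ bit 0 → (0xa4b9>>0)&0x1 = 0x1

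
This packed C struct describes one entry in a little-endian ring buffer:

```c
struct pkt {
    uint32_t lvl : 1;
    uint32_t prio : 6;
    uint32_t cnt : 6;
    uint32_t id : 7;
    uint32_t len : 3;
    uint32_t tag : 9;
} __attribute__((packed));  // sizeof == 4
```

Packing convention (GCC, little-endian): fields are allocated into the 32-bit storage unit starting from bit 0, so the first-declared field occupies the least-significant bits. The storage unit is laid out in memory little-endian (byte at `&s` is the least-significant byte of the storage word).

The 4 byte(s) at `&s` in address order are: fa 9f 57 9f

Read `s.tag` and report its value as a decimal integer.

[0]=0xfa [1]=0x9f [2]=0x57 [3]=0x9f (little-endian) → word 0x9f579ffa
lvl:1 @ bit 0 → (0x9f579ffa>>0)&0x1 = 0x0
prio:6 @ bit 1 → (0x9f579ffa>>1)&0x3f = 0x3d
cnt:6 @ bit 7 → (0x9f579ffa>>7)&0x3f = 0x3f
id:7 @ bit 13 → (0x9f579ffa>>13)&0x7f = 0x3c
len:3 @ bit 20 → (0x9f579ffa>>20)&0x7 = 0x5
tag:9 @ bit 23 → (0x9f579ffa>>23)&0x1ff = 0x13e  ←

318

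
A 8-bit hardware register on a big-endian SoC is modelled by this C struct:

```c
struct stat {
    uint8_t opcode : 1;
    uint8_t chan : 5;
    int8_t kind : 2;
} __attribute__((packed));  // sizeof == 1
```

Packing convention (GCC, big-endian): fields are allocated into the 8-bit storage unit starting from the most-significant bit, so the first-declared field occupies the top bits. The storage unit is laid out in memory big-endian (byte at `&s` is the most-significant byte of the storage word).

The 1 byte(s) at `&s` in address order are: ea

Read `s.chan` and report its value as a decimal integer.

26

[0]=0xea (big-endian) → word 0xea
opcode [7+:1] = (word>>7) & 0x1 = 1
chan [2+:5] = (word>>2) & 0x1f = 26  ←
kind [0+:2] = (word>>0) & 0x3 = 2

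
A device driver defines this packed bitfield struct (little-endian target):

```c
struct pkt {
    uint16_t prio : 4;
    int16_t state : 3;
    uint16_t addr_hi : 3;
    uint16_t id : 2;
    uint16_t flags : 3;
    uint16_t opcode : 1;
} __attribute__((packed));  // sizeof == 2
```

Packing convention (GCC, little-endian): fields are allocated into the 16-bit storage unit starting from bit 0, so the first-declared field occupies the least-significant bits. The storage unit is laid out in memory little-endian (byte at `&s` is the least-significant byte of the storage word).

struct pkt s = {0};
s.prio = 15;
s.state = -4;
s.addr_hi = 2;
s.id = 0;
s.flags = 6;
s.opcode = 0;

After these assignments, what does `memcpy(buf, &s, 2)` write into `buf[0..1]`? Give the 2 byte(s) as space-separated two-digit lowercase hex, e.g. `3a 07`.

4f 61

prio:4 = 15 → 0xf << 0 → word 0x000f
state:3 = -4 → 0x4 << 4 → word 0x004f
addr_hi:3 = 2 → 0x2 << 7 → word 0x014f
id:2 = 0 → 0x0 << 10 → word 0x014f
flags:3 = 6 → 0x6 << 12 → word 0x614f
opcode:1 = 0 → 0x0 << 15 → word 0x614f
word = 0x614f → little-endian bytes:
  [0]=0x4f  [1]=0x61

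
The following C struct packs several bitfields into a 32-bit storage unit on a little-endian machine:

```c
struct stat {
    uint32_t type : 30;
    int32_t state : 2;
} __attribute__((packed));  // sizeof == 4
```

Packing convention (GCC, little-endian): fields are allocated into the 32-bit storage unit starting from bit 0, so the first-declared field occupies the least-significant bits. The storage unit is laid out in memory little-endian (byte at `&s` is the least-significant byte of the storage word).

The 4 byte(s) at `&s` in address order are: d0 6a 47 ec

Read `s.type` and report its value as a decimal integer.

742877904

[0]=0xd0 [1]=0x6a [2]=0x47 [3]=0xec (little-endian) → word 0xec476ad0
type [0+:30] = (word>>0) & 0x3fffffff = 742877904  ←
state [30+:2] = (word>>30) & 0x3 = 3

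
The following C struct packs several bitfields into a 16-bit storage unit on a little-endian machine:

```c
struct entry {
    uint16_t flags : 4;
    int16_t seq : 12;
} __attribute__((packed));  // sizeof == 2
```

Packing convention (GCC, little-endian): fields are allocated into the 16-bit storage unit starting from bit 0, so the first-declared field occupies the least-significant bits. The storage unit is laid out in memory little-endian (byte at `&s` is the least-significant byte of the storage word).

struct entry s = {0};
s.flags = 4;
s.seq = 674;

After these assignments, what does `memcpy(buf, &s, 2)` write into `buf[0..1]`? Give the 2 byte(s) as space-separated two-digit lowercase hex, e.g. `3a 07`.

flags (4b) val=4 bits=0x4 at bit 0: 0x0004
seq (12b) val=674 bits=0x2a2 at bit 4: 0x2a24
word = 0x2a24 → little-endian bytes:
  [0]=0x24  [1]=0x2a

24 2a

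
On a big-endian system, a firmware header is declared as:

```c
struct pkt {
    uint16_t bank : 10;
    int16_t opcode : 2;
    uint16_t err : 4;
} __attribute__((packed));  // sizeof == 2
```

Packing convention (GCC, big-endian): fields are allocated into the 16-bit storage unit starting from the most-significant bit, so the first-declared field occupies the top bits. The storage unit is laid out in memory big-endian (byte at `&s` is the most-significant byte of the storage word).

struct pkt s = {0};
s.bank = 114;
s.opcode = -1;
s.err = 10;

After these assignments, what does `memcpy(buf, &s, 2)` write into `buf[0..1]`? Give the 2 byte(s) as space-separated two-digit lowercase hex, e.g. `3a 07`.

1c ba

bank (10b) val=114 bits=0x72 at bit 6: 0x1c80
opcode (2b) val=-1 bits=0x3 at bit 4: 0x1cb0
err (4b) val=10 bits=0xa at bit 0: 0x1cba
word = 0x1cba → big-endian bytes:
  [0]=0x1c  [1]=0xba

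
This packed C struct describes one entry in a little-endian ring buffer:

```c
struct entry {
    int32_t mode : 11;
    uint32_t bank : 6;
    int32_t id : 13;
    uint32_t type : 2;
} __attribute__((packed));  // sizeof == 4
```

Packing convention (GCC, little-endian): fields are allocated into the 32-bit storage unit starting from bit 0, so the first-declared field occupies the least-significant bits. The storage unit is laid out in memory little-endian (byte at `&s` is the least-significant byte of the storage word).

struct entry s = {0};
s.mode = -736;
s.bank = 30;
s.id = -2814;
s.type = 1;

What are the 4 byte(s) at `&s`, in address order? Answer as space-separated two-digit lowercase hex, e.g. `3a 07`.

mode (11b) val=-736 bits=0x520 at bit 0: 0x00000520
bank (6b) val=30 bits=0x1e at bit 11: 0x0000f520
id (13b) val=-2814 bits=0x1502 at bit 17: 0x2a04f520
type (2b) val=1 bits=0x1 at bit 30: 0x6a04f520
word = 0x6a04f520 → little-endian bytes:
  [0]=0x20  [1]=0xf5  [2]=0x04  [3]=0x6a

20 f5 04 6a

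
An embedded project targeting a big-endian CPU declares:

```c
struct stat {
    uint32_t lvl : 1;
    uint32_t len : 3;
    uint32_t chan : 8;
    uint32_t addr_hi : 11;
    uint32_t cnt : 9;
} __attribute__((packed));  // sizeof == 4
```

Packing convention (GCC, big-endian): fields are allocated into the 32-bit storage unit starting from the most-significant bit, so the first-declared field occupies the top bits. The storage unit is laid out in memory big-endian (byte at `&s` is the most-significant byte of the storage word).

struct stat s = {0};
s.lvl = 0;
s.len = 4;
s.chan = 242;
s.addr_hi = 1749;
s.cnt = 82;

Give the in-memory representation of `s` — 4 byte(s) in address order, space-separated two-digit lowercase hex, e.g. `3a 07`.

lvl:1 = 0 → 0x0 << 31 → word 0x00000000
len:3 = 4 → 0x4 << 28 → word 0x40000000
chan:8 = 242 → 0xf2 << 20 → word 0x4f200000
addr_hi:11 = 1749 → 0x6d5 << 9 → word 0x4f2daa00
cnt:9 = 82 → 0x52 << 0 → word 0x4f2daa52
word = 0x4f2daa52 → big-endian bytes:
  [0]=0x4f  [1]=0x2d  [2]=0xaa  [3]=0x52

4f 2d aa 52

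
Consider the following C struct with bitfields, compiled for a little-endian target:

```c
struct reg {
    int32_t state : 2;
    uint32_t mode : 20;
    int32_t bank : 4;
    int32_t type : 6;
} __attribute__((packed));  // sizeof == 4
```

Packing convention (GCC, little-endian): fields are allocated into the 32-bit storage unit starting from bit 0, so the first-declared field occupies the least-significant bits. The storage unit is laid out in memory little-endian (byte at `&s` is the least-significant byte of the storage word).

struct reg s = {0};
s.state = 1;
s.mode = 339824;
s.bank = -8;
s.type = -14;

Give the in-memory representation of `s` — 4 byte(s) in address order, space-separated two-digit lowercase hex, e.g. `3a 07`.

state (2b) val=1 bits=0x1 at bit 0: 0x00000001
mode (20b) val=339824 bits=0x52f70 at bit 2: 0x0014bdc1
bank (4b) val=-8 bits=0x8 at bit 22: 0x0214bdc1
type (6b) val=-14 bits=0x32 at bit 26: 0xca14bdc1
word = 0xca14bdc1 → little-endian bytes:
  [0]=0xc1  [1]=0xbd  [2]=0x14  [3]=0xca

c1 bd 14 ca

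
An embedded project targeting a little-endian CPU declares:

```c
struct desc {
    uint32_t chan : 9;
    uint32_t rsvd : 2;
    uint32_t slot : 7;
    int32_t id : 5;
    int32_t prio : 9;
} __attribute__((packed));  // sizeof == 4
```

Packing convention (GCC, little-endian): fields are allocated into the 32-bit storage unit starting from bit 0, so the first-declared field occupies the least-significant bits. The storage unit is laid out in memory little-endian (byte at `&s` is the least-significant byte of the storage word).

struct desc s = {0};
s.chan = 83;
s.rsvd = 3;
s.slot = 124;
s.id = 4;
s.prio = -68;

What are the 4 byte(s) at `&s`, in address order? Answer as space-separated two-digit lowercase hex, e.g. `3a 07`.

chan:9 = 83 → 0x53 << 0 → word 0x00000053
rsvd:2 = 3 → 0x3 << 9 → word 0x00000653
slot:7 = 124 → 0x7c << 11 → word 0x0003e653
id:5 = 4 → 0x4 << 18 → word 0x0013e653
prio:9 = -68 → 0x1bc << 23 → word 0xde13e653
word = 0xde13e653 → little-endian bytes:
  [0]=0x53  [1]=0xe6  [2]=0x13  [3]=0xde

53 e6 13 de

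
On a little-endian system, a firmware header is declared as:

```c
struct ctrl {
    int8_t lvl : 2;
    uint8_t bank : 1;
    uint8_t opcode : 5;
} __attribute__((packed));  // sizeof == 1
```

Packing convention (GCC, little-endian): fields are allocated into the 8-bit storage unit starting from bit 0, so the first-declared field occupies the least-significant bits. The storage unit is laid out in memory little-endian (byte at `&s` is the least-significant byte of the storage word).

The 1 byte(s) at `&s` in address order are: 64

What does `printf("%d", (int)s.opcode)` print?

12

[0]=0x64 (little-endian) → word 0x64
lvl [0+:2] = (word>>0) & 0x3 = 0
bank [2+:1] = (word>>2) & 0x1 = 1
opcode [3+:5] = (word>>3) & 0x1f = 12  ←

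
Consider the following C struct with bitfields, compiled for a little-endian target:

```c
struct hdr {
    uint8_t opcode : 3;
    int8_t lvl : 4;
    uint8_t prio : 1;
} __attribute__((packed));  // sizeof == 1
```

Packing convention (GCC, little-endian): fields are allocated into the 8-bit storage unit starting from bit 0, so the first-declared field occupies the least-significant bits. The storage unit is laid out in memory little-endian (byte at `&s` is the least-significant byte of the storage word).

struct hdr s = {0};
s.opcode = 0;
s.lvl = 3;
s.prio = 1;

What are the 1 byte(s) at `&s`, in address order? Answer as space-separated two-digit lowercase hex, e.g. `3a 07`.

98

opcode (3b) val=0 bits=0x0 at bit 0: 0x00
lvl (4b) val=3 bits=0x3 at bit 3: 0x18
prio (1b) val=1 bits=0x1 at bit 7: 0x98
word = 0x98 → little-endian bytes:
  [0]=0x98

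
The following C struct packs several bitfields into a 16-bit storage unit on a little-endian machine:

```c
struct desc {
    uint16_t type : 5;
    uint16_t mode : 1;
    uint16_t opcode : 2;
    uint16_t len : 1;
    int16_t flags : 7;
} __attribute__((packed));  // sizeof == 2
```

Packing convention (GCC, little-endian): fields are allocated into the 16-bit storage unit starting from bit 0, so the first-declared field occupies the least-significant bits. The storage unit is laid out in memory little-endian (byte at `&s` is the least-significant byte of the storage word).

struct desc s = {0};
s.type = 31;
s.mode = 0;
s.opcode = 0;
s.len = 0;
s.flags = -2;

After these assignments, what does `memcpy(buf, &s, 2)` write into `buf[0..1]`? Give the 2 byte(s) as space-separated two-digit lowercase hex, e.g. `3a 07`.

type:5 = 31 → 0x1f << 0 → word 0x001f
mode:1 = 0 → 0x0 << 5 → word 0x001f
opcode:2 = 0 → 0x0 << 6 → word 0x001f
len:1 = 0 → 0x0 << 8 → word 0x001f
flags:7 = -2 → 0x7e << 9 → word 0xfc1f
word = 0xfc1f → little-endian bytes:
  [0]=0x1f  [1]=0xfc

1f fc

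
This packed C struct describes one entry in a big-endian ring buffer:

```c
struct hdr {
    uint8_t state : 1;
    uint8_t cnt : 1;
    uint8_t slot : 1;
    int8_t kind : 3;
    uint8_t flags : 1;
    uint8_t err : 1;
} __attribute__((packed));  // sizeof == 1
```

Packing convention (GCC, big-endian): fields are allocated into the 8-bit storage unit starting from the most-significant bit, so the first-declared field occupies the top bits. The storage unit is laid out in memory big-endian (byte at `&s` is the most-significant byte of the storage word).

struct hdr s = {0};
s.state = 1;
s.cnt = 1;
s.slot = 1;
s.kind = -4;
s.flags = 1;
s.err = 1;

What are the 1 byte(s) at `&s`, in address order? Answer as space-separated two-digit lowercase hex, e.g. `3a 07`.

f3

state:1 = 1 → 0x1 << 7 → word 0x80
cnt:1 = 1 → 0x1 << 6 → word 0xc0
slot:1 = 1 → 0x1 << 5 → word 0xe0
kind:3 = -4 → 0x4 << 2 → word 0xf0
flags:1 = 1 → 0x1 << 1 → word 0xf2
err:1 = 1 → 0x1 << 0 → word 0xf3
word = 0xf3 → big-endian bytes:
  [0]=0xf3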